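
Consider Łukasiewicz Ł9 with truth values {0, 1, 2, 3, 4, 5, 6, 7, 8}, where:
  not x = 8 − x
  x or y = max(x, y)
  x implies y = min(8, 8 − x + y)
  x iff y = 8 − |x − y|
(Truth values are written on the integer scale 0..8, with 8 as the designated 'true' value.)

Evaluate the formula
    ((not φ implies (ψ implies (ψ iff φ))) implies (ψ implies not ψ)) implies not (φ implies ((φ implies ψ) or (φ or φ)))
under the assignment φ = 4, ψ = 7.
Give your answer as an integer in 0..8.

6

not φ = not 4 = 4
ψ iff φ = 7 iff 4 = 5
ψ implies (ψ iff φ) = 7 implies 5 = 6
not φ implies (ψ implies (ψ iff φ)) = 4 implies 6 = 8
not ψ = not 7 = 1
ψ implies not ψ = 7 implies 1 = 2
(not φ implies (ψ implies (ψ iff φ))) implies (ψ implies not ψ) = 8 implies 2 = 2
φ implies ψ = 4 implies 7 = 8
φ or φ = 4 or 4 = 4
(φ implies ψ) or (φ or φ) = 8 or 4 = 8
φ implies ((φ implies ψ) or (φ or φ)) = 4 implies 8 = 8
not (φ implies ((φ implies ψ) or (φ or φ))) = not 8 = 0
((not φ implies (ψ implies (ψ iff φ))) implies (ψ implies not ψ)) implies not (φ implies ((φ implies ψ) or (φ or φ))) = 2 implies 0 = 6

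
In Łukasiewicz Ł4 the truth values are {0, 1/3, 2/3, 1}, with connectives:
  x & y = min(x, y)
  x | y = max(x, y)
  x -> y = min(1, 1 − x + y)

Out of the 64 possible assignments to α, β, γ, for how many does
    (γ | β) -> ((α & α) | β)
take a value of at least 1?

value 1: 50 assignments (counts)
value 2/3: 9 assignments
value 1/3: 4 assignments
value 0: 1 assignment
So 50 of the 64 assignments meet the threshold.

50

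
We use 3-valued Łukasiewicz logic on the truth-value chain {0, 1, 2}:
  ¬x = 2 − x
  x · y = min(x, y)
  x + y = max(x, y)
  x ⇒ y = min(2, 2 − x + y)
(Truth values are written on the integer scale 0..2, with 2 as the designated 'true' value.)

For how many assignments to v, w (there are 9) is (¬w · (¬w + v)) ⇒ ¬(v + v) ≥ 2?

6

v = 0, w = 0 ↦ 2  ≥
v = 0, w = 1 ↦ 2  ≥
v = 0, w = 2 ↦ 2  ≥
v = 1, w = 0 ↦ 1  <
v = 1, w = 1 ↦ 2  ≥
v = 1, w = 2 ↦ 2  ≥
v = 2, w = 0 ↦ 0  <
v = 2, w = 1 ↦ 1  <
v = 2, w = 2 ↦ 2  ≥
So 6 of the 9 assignments meet the threshold.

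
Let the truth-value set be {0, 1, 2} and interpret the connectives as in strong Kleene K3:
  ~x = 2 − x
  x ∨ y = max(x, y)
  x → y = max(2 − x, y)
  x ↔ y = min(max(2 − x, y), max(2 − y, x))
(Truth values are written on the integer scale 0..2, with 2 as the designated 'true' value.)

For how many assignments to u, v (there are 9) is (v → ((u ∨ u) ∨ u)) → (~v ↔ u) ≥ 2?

2

u = 0, v = 0 ↦ 0  <
u = 0, v = 1 ↦ 1  <
u = 0, v = 2 ↦ 2  ≥
u = 1, v = 0 ↦ 1  <
u = 1, v = 1 ↦ 1  <
u = 1, v = 2 ↦ 1  <
u = 2, v = 0 ↦ 2  ≥
u = 2, v = 1 ↦ 1  <
u = 2, v = 2 ↦ 0  <
So 2 of the 9 assignments meet the threshold.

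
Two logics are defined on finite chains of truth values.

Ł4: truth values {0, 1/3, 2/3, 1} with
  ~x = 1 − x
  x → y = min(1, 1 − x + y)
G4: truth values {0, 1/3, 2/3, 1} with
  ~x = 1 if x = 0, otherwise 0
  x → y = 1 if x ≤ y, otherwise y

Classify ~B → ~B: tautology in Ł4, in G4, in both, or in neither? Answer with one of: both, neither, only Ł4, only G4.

both

In Ł4: every assignment gives 1 — tautology.
In G4: every assignment gives 1 — tautology.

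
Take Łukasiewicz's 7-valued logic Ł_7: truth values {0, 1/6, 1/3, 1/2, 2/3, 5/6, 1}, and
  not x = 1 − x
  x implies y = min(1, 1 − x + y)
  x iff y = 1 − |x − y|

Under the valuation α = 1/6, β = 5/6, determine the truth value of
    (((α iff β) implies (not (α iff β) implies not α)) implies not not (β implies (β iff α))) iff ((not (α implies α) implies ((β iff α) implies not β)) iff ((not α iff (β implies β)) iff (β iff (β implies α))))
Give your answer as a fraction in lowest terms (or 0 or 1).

α iff β = 1/6 iff 5/6 = 1/3
α iff β = 1/6 iff 5/6 = 1/3
not (α iff β) = not 1/3 = 2/3
not α = not 1/6 = 5/6
not (α iff β) implies not α = 2/3 implies 5/6 = 1
(α iff β) implies (not (α iff β) implies not α) = 1/3 implies 1 = 1
β iff α = 5/6 iff 1/6 = 1/3
β implies (β iff α) = 5/6 implies 1/3 = 1/2
not (β implies (β iff α)) = not 1/2 = 1/2
not not (β implies (β iff α)) = not 1/2 = 1/2
((α iff β) implies (not (α iff β) implies not α)) implies not not (β implies (β iff α)) = 1 implies 1/2 = 1/2
α implies α = 1/6 implies 1/6 = 1
not (α implies α) = not 1 = 0
β iff α = 5/6 iff 1/6 = 1/3
not β = not 5/6 = 1/6
(β iff α) implies not β = 1/3 implies 1/6 = 5/6
not (α implies α) implies ((β iff α) implies not β) = 0 implies 5/6 = 1
not α = not 1/6 = 5/6
β implies β = 5/6 implies 5/6 = 1
not α iff (β implies β) = 5/6 iff 1 = 5/6
β implies α = 5/6 implies 1/6 = 1/3
β iff (β implies α) = 5/6 iff 1/3 = 1/2
(not α iff (β implies β)) iff (β iff (β implies α)) = 5/6 iff 1/2 = 2/3
(not (α implies α) implies ((β iff α) implies not β)) iff ((not α iff (β implies β)) iff (β iff (β implies α))) = 1 iff 2/3 = 2/3
(((α iff β) implies (not (α iff β) implies not α)) implies not not (β implies (β iff α))) iff ((not (α implies α) implies ((β iff α) implies not β)) iff ((not α iff (β implies β)) iff (β iff (β implies α)))) = 1/2 iff 2/3 = 5/6

5/6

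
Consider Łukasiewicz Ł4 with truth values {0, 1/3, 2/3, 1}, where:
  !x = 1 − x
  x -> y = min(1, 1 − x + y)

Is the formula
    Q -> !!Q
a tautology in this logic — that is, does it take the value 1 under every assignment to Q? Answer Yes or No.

Yes

Q = 0 ↦ 1
Q = 1/3 ↦ 1
Q = 2/3 ↦ 1
Q = 1 ↦ 1
Every assignment gives a value ≥ 1.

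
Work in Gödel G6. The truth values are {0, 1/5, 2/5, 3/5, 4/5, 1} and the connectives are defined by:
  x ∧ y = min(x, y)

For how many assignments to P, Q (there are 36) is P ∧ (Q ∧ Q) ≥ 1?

1

value 1: 1 assignment (counts)
value 4/5: 3 assignments
value 3/5: 5 assignments
value 2/5: 7 assignments
value 1/5: 9 assignments
value 0: 11 assignments
So 1 of the 36 assignments meets the threshold.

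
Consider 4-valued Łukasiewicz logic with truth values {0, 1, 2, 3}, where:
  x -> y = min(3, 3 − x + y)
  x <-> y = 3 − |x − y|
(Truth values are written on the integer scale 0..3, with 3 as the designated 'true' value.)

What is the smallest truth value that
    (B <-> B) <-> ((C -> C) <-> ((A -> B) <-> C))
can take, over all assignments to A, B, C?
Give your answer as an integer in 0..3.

0

Take A = 0, B = 0, C = 0:
B <-> B = 0 <-> 0 = 3
C -> C = 0 -> 0 = 3
A -> B = 0 -> 0 = 3
(A -> B) <-> C = 3 <-> 0 = 0
(C -> C) <-> ((A -> B) <-> C) = 3 <-> 0 = 0
(B <-> B) <-> ((C -> C) <-> ((A -> B) <-> C)) = 3 <-> 0 = 0
No assignment yields a value below 0, so this is the minimum.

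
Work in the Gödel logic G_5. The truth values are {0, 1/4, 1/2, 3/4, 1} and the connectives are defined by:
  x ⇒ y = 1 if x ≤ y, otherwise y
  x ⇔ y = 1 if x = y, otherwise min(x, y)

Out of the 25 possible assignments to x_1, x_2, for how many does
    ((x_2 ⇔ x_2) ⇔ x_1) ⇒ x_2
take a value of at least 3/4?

16

value 1: 15 assignments (counts)
value 3/4: 1 assignment (counts)
value 1/2: 2 assignments
value 1/4: 3 assignments
value 0: 4 assignments
So 16 of the 25 assignments meet the threshold.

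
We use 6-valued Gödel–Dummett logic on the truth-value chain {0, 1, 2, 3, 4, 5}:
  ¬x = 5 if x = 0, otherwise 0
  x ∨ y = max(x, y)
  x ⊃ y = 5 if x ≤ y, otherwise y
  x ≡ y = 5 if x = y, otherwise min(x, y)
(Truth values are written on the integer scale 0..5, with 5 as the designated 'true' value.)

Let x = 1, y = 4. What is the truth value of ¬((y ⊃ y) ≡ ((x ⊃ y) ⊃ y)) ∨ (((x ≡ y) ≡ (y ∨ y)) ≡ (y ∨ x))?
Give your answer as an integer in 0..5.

y ⊃ y = 4 ⊃ 4 = 5
x ⊃ y = 1 ⊃ 4 = 5
(x ⊃ y) ⊃ y = 5 ⊃ 4 = 4
(y ⊃ y) ≡ ((x ⊃ y) ⊃ y) = 5 ≡ 4 = 4
¬((y ⊃ y) ≡ ((x ⊃ y) ⊃ y)) = ¬4 = 0
x ≡ y = 1 ≡ 4 = 1
y ∨ y = 4 ∨ 4 = 4
(x ≡ y) ≡ (y ∨ y) = 1 ≡ 4 = 1
y ∨ x = 4 ∨ 1 = 4
((x ≡ y) ≡ (y ∨ y)) ≡ (y ∨ x) = 1 ≡ 4 = 1
¬((y ⊃ y) ≡ ((x ⊃ y) ⊃ y)) ∨ (((x ≡ y) ≡ (y ∨ y)) ≡ (y ∨ x)) = 0 ∨ 1 = 1

1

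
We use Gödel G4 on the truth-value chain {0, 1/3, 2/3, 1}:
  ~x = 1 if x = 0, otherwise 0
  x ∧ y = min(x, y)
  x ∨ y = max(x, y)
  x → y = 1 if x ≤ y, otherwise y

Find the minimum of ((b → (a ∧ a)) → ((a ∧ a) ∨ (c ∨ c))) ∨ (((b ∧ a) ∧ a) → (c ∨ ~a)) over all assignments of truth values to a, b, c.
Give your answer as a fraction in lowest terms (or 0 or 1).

Take a = 1/3, b = 1/3, c = 0:
a ∧ a = 1/3 ∧ 1/3 = 1/3
b → (a ∧ a) = 1/3 → 1/3 = 1
a ∧ a = 1/3 ∧ 1/3 = 1/3
c ∨ c = 0 ∨ 0 = 0
(a ∧ a) ∨ (c ∨ c) = 1/3 ∨ 0 = 1/3
(b → (a ∧ a)) → ((a ∧ a) ∨ (c ∨ c)) = 1 → 1/3 = 1/3
b ∧ a = 1/3 ∧ 1/3 = 1/3
(b ∧ a) ∧ a = 1/3 ∧ 1/3 = 1/3
~a = ~1/3 = 0
c ∨ ~a = 0 ∨ 0 = 0
((b ∧ a) ∧ a) → (c ∨ ~a) = 1/3 → 0 = 0
((b → (a ∧ a)) → ((a ∧ a) ∨ (c ∨ c))) ∨ (((b ∧ a) ∧ a) → (c ∨ ~a)) = 1/3 ∨ 0 = 1/3
No assignment yields a value below 1/3, so this is the minimum.

1/3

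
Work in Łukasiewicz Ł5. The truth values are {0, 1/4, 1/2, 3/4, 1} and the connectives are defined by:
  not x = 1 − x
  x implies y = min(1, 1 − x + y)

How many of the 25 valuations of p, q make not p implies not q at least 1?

15

value 1: 15 assignments (counts)
value 3/4: 4 assignments
value 1/2: 3 assignments
value 1/4: 2 assignments
value 0: 1 assignment
So 15 of the 25 assignments meet the threshold.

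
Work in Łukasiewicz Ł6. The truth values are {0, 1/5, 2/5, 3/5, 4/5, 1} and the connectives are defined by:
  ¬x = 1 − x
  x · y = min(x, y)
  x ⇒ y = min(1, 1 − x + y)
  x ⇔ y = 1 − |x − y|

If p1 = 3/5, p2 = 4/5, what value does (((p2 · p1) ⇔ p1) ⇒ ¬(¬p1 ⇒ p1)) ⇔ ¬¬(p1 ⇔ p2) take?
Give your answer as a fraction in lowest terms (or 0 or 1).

p2 · p1 = 4/5 · 3/5 = 3/5
(p2 · p1) ⇔ p1 = 3/5 ⇔ 3/5 = 1
¬p1 = ¬3/5 = 2/5
¬p1 ⇒ p1 = 2/5 ⇒ 3/5 = 1
¬(¬p1 ⇒ p1) = ¬1 = 0
((p2 · p1) ⇔ p1) ⇒ ¬(¬p1 ⇒ p1) = 1 ⇒ 0 = 0
p1 ⇔ p2 = 3/5 ⇔ 4/5 = 4/5
¬(p1 ⇔ p2) = ¬4/5 = 1/5
¬¬(p1 ⇔ p2) = ¬1/5 = 4/5
(((p2 · p1) ⇔ p1) ⇒ ¬(¬p1 ⇒ p1)) ⇔ ¬¬(p1 ⇔ p2) = 0 ⇔ 4/5 = 1/5

1/5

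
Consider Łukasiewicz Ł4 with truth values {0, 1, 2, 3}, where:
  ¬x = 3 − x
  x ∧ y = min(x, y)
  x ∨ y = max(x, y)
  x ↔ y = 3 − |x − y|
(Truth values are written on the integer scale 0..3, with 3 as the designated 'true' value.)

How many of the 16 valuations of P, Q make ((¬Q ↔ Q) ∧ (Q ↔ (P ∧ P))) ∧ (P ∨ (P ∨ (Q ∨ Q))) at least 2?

P = 0, Q = 0 ↦ 0  <
P = 0, Q = 1 ↦ 1  <
P = 0, Q = 2 ↦ 1  <
P = 0, Q = 3 ↦ 0  <
P = 1, Q = 0 ↦ 0  <
P = 1, Q = 1 ↦ 1  <
P = 1, Q = 2 ↦ 2  ≥
P = 1, Q = 3 ↦ 0  <
P = 2, Q = 0 ↦ 0  <
P = 2, Q = 1 ↦ 2  ≥
P = 2, Q = 2 ↦ 2  ≥
P = 2, Q = 3 ↦ 0  <
P = 3, Q = 0 ↦ 0  <
P = 3, Q = 1 ↦ 1  <
P = 3, Q = 2 ↦ 2  ≥
P = 3, Q = 3 ↦ 0  <
So 4 of the 16 assignments meet the threshold.

4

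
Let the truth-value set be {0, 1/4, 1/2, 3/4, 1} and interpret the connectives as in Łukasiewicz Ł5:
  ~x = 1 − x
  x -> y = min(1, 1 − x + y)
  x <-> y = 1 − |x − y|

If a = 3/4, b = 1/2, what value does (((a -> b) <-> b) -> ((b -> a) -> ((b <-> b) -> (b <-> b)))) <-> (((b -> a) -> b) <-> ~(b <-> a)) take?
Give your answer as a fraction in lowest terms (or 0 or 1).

a -> b = 3/4 -> 1/2 = 3/4
(a -> b) <-> b = 3/4 <-> 1/2 = 3/4
b -> a = 1/2 -> 3/4 = 1
b <-> b = 1/2 <-> 1/2 = 1
b <-> b = 1/2 <-> 1/2 = 1
(b <-> b) -> (b <-> b) = 1 -> 1 = 1
(b -> a) -> ((b <-> b) -> (b <-> b)) = 1 -> 1 = 1
((a -> b) <-> b) -> ((b -> a) -> ((b <-> b) -> (b <-> b))) = 3/4 -> 1 = 1
b -> a = 1/2 -> 3/4 = 1
(b -> a) -> b = 1 -> 1/2 = 1/2
b <-> a = 1/2 <-> 3/4 = 3/4
~(b <-> a) = ~3/4 = 1/4
((b -> a) -> b) <-> ~(b <-> a) = 1/2 <-> 1/4 = 3/4
(((a -> b) <-> b) -> ((b -> a) -> ((b <-> b) -> (b <-> b)))) <-> (((b -> a) -> b) <-> ~(b <-> a)) = 1 <-> 3/4 = 3/4

3/4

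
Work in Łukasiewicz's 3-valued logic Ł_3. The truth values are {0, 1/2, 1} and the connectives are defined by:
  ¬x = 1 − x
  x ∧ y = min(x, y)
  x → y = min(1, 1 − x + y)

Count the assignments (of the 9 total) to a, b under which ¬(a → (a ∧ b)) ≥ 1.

1

a = 0, b = 0 ↦ 0  <
a = 0, b = 1/2 ↦ 0  <
a = 0, b = 1 ↦ 0  <
a = 1/2, b = 0 ↦ 1/2  <
a = 1/2, b = 1/2 ↦ 0  <
a = 1/2, b = 1 ↦ 0  <
a = 1, b = 0 ↦ 1  ≥
a = 1, b = 1/2 ↦ 1/2  <
a = 1, b = 1 ↦ 0  <
So 1 of the 9 assignments meets the threshold.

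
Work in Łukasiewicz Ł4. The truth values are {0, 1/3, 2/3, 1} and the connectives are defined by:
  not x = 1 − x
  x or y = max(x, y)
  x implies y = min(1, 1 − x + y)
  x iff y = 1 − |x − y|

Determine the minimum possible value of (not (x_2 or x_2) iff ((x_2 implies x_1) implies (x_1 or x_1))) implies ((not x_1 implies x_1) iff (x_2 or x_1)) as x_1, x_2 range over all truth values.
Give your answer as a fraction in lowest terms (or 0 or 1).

2/3

Take x_1 = 0, x_2 = 2/3:
x_2 or x_2 = 2/3 or 2/3 = 2/3
not (x_2 or x_2) = not 2/3 = 1/3
x_2 implies x_1 = 2/3 implies 0 = 1/3
x_1 or x_1 = 0 or 0 = 0
(x_2 implies x_1) implies (x_1 or x_1) = 1/3 implies 0 = 2/3
not (x_2 or x_2) iff ((x_2 implies x_1) implies (x_1 or x_1)) = 1/3 iff 2/3 = 2/3
not x_1 = not 0 = 1
not x_1 implies x_1 = 1 implies 0 = 0
x_2 or x_1 = 2/3 or 0 = 2/3
(not x_1 implies x_1) iff (x_2 or x_1) = 0 iff 2/3 = 1/3
(not (x_2 or x_2) iff ((x_2 implies x_1) implies (x_1 or x_1))) implies ((not x_1 implies x_1) iff (x_2 or x_1)) = 2/3 implies 1/3 = 2/3
No assignment yields a value below 2/3, so this is the minimum.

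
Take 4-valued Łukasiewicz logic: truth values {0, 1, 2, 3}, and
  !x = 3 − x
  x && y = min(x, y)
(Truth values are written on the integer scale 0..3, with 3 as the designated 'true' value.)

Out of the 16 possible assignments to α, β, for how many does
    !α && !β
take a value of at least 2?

4

α = 0, β = 0 ↦ 3  ≥
α = 0, β = 1 ↦ 2  ≥
α = 0, β = 2 ↦ 1  <
α = 0, β = 3 ↦ 0  <
α = 1, β = 0 ↦ 2  ≥
α = 1, β = 1 ↦ 2  ≥
α = 1, β = 2 ↦ 1  <
α = 1, β = 3 ↦ 0  <
α = 2, β = 0 ↦ 1  <
α = 2, β = 1 ↦ 1  <
α = 2, β = 2 ↦ 1  <
α = 2, β = 3 ↦ 0  <
α = 3, β = 0 ↦ 0  <
α = 3, β = 1 ↦ 0  <
α = 3, β = 2 ↦ 0  <
α = 3, β = 3 ↦ 0  <
So 4 of the 16 assignments meet the threshold.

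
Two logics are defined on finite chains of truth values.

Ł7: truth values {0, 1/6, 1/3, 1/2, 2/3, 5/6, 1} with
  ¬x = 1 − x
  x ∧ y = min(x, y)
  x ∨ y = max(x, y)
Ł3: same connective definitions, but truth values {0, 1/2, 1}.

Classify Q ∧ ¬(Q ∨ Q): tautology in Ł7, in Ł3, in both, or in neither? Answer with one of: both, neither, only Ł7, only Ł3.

neither

In Ł7: at Q = 0 the value is 0 — not a tautology.
In Ł3: at Q = 0 the value is 0 — not a tautology.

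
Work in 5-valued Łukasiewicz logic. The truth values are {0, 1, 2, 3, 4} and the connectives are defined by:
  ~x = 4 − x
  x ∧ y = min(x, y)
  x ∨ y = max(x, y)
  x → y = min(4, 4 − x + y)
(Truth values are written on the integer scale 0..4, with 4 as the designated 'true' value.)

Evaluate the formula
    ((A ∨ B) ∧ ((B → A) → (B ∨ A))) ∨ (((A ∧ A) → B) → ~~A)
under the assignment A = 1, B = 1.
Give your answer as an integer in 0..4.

1

A ∨ B = 1 ∨ 1 = 1
B → A = 1 → 1 = 4
B ∨ A = 1 ∨ 1 = 1
(B → A) → (B ∨ A) = 4 → 1 = 1
(A ∨ B) ∧ ((B → A) → (B ∨ A)) = 1 ∧ 1 = 1
A ∧ A = 1 ∧ 1 = 1
(A ∧ A) → B = 1 → 1 = 4
~A = ~1 = 3
~~A = ~3 = 1
((A ∧ A) → B) → ~~A = 4 → 1 = 1
((A ∨ B) ∧ ((B → A) → (B ∨ A))) ∨ (((A ∧ A) → B) → ~~A) = 1 ∨ 1 = 1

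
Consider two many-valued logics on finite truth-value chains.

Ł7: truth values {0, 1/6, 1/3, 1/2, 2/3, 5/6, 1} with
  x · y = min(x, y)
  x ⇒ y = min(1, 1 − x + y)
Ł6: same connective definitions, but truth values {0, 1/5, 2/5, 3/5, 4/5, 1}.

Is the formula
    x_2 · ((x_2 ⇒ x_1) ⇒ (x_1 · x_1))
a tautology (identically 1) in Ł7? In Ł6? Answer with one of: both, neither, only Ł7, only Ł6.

neither

In Ł7: at x_1 = 0, x_2 = 0 the value is 0 — not a tautology.
In Ł6: at x_1 = 0, x_2 = 0 the value is 0 — not a tautology.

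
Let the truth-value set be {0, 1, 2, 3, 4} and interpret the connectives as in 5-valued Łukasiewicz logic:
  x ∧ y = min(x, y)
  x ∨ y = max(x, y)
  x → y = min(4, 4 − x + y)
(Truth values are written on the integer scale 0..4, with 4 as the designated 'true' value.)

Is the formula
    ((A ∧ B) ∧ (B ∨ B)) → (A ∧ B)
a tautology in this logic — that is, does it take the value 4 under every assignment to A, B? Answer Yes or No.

Yes

At A = 4, B = 2, for instance:
A ∧ B = 4 ∧ 2 = 2
B ∨ B = 2 ∨ 2 = 2
(A ∧ B) ∧ (B ∨ B) = 2 ∧ 2 = 2
((A ∧ B) ∧ (B ∨ B)) → (A ∧ B) = 2 → 2 = 4
and checking the remaining 24 assignments likewise gives ≥ 4 in every case.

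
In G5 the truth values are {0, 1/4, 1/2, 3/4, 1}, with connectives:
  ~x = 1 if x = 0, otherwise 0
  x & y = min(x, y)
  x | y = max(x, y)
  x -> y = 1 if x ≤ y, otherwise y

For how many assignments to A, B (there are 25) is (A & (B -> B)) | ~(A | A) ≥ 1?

10

value 1: 10 assignments (counts)
value 3/4: 5 assignments
value 1/2: 5 assignments
value 1/4: 5 assignments
So 10 of the 25 assignments meet the threshold.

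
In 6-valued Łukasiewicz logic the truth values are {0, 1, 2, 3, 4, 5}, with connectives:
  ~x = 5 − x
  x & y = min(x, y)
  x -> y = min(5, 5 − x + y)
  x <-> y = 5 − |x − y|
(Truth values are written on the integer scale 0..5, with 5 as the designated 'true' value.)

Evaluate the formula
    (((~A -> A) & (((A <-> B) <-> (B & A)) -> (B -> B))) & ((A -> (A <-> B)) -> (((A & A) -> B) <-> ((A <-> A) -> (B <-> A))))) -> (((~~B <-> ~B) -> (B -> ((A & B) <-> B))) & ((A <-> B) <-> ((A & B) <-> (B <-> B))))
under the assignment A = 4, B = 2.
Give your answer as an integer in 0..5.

4

~A = ~4 = 1
~A -> A = 1 -> 4 = 5
A <-> B = 4 <-> 2 = 3
B & A = 2 & 4 = 2
(A <-> B) <-> (B & A) = 3 <-> 2 = 4
B -> B = 2 -> 2 = 5
((A <-> B) <-> (B & A)) -> (B -> B) = 4 -> 5 = 5
(~A -> A) & (((A <-> B) <-> (B & A)) -> (B -> B)) = 5 & 5 = 5
A <-> B = 4 <-> 2 = 3
A -> (A <-> B) = 4 -> 3 = 4
A & A = 4 & 4 = 4
(A & A) -> B = 4 -> 2 = 3
A <-> A = 4 <-> 4 = 5
B <-> A = 2 <-> 4 = 3
(A <-> A) -> (B <-> A) = 5 -> 3 = 3
((A & A) -> B) <-> ((A <-> A) -> (B <-> A)) = 3 <-> 3 = 5
(A -> (A <-> B)) -> (((A & A) -> B) <-> ((A <-> A) -> (B <-> A))) = 4 -> 5 = 5
((~A -> A) & (((A <-> B) <-> (B & A)) -> (B -> B))) & ((A -> (A <-> B)) -> (((A & A) -> B) <-> ((A <-> A) -> (B <-> A)))) = 5 & 5 = 5
~B = ~2 = 3
~~B = ~3 = 2
~B = ~2 = 3
~~B <-> ~B = 2 <-> 3 = 4
A & B = 4 & 2 = 2
(A & B) <-> B = 2 <-> 2 = 5
B -> ((A & B) <-> B) = 2 -> 5 = 5
(~~B <-> ~B) -> (B -> ((A & B) <-> B)) = 4 -> 5 = 5
A <-> B = 4 <-> 2 = 3
A & B = 4 & 2 = 2
B <-> B = 2 <-> 2 = 5
(A & B) <-> (B <-> B) = 2 <-> 5 = 2
(A <-> B) <-> ((A & B) <-> (B <-> B)) = 3 <-> 2 = 4
((~~B <-> ~B) -> (B -> ((A & B) <-> B))) & ((A <-> B) <-> ((A & B) <-> (B <-> B))) = 5 & 4 = 4
(((~A -> A) & (((A <-> B) <-> (B & A)) -> (B -> B))) & ((A -> (A <-> B)) -> (((A & A) -> B) <-> ((A <-> A) -> (B <-> A))))) -> (((~~B <-> ~B) -> (B -> ((A & B) <-> B))) & ((A <-> B) <-> ((A & B) <-> (B <-> B)))) = 5 -> 4 = 4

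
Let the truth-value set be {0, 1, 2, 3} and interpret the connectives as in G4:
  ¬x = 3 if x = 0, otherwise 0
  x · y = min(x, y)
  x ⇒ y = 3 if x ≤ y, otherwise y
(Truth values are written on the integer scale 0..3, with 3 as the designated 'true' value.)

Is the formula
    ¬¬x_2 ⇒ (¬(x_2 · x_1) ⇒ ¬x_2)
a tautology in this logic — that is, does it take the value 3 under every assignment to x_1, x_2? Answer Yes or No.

No

Counterexample: take x_1 = 0, x_2 = 1.
¬x_2 = ¬1 = 0
¬¬x_2 = ¬0 = 3
x_2 · x_1 = 1 · 0 = 0
¬(x_2 · x_1) = ¬0 = 3
¬x_2 = ¬1 = 0
¬(x_2 · x_1) ⇒ ¬x_2 = 3 ⇒ 0 = 0
¬¬x_2 ⇒ (¬(x_2 · x_1) ⇒ ¬x_2) = 3 ⇒ 0 = 0
This gives 0 ≠ 3.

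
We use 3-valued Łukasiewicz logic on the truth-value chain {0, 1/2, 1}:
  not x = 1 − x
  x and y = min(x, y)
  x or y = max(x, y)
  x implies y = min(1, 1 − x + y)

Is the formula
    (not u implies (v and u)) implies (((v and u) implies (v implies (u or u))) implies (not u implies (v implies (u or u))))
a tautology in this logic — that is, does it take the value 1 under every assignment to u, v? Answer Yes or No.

u = 0, v = 0 ↦ 1
u = 0, v = 1/2 ↦ 1
u = 0, v = 1 ↦ 1
u = 1/2, v = 0 ↦ 1
u = 1/2, v = 1/2 ↦ 1
u = 1/2, v = 1 ↦ 1
u = 1, v = 0 ↦ 1
u = 1, v = 1/2 ↦ 1
u = 1, v = 1 ↦ 1
Every assignment gives a value ≥ 1.

Yes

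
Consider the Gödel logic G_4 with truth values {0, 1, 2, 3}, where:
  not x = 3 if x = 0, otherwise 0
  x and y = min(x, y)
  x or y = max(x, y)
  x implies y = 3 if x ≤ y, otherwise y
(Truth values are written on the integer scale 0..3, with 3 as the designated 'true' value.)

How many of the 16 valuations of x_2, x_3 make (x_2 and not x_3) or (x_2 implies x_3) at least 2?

13

x_2 = 0, x_3 = 0 ↦ 3  ≥
x_2 = 0, x_3 = 1 ↦ 3  ≥
x_2 = 0, x_3 = 2 ↦ 3  ≥
x_2 = 0, x_3 = 3 ↦ 3  ≥
x_2 = 1, x_3 = 0 ↦ 1  <
x_2 = 1, x_3 = 1 ↦ 3  ≥
x_2 = 1, x_3 = 2 ↦ 3  ≥
x_2 = 1, x_3 = 3 ↦ 3  ≥
x_2 = 2, x_3 = 0 ↦ 2  ≥
x_2 = 2, x_3 = 1 ↦ 1  <
x_2 = 2, x_3 = 2 ↦ 3  ≥
x_2 = 2, x_3 = 3 ↦ 3  ≥
x_2 = 3, x_3 = 0 ↦ 3  ≥
x_2 = 3, x_3 = 1 ↦ 1  <
x_2 = 3, x_3 = 2 ↦ 2  ≥
x_2 = 3, x_3 = 3 ↦ 3  ≥
So 13 of the 16 assignments meet the threshold.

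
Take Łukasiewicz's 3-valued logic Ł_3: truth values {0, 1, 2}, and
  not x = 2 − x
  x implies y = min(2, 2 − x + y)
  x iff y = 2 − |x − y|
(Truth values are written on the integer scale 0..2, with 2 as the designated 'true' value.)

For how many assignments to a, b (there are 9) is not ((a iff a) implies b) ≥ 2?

3

a = 0, b = 0 ↦ 2  ≥
a = 0, b = 1 ↦ 1  <
a = 0, b = 2 ↦ 0  <
a = 1, b = 0 ↦ 2  ≥
a = 1, b = 1 ↦ 1  <
a = 1, b = 2 ↦ 0  <
a = 2, b = 0 ↦ 2  ≥
a = 2, b = 1 ↦ 1  <
a = 2, b = 2 ↦ 0  <
So 3 of the 9 assignments meet the threshold.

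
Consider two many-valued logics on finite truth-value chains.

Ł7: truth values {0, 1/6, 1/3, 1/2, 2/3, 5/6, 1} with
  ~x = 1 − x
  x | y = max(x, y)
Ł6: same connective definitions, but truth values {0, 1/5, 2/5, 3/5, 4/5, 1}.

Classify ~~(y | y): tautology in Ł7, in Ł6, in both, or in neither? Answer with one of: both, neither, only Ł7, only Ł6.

In Ł7: at y = 0 the value is 0 — not a tautology.
In Ł6: at y = 0 the value is 0 — not a tautology.

neither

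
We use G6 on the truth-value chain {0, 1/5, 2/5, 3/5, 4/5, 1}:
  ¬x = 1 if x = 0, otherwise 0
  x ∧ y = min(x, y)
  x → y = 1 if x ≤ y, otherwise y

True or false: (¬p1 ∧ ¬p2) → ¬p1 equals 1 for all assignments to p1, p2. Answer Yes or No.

At p1 = 4/5, p2 = 0, for instance:
¬p1 = ¬4/5 = 0
¬p2 = ¬0 = 1
¬p1 ∧ ¬p2 = 0 ∧ 1 = 0
(¬p1 ∧ ¬p2) → ¬p1 = 0 → 0 = 1
and checking the remaining 35 assignments likewise gives ≥ 1 in every case.

Yes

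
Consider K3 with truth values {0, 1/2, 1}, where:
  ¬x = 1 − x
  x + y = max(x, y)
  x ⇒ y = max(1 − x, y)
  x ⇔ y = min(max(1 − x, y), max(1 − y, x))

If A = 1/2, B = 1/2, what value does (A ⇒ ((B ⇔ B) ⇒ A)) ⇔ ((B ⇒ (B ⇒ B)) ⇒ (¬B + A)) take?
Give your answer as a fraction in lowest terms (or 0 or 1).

1/2

B ⇔ B = 1/2 ⇔ 1/2 = 1/2
(B ⇔ B) ⇒ A = 1/2 ⇒ 1/2 = 1/2
A ⇒ ((B ⇔ B) ⇒ A) = 1/2 ⇒ 1/2 = 1/2
B ⇒ B = 1/2 ⇒ 1/2 = 1/2
B ⇒ (B ⇒ B) = 1/2 ⇒ 1/2 = 1/2
¬B = ¬1/2 = 1/2
¬B + A = 1/2 + 1/2 = 1/2
(B ⇒ (B ⇒ B)) ⇒ (¬B + A) = 1/2 ⇒ 1/2 = 1/2
(A ⇒ ((B ⇔ B) ⇒ A)) ⇔ ((B ⇒ (B ⇒ B)) ⇒ (¬B + A)) = 1/2 ⇔ 1/2 = 1/2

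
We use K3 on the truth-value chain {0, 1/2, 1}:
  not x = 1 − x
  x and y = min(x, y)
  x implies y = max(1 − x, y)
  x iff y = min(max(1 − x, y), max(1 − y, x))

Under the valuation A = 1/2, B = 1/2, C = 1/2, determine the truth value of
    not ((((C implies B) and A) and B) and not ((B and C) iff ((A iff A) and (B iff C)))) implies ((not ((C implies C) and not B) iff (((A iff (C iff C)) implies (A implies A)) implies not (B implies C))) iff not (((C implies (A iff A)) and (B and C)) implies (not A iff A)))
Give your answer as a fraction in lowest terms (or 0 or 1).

1/2

C implies B = 1/2 implies 1/2 = 1/2
(C implies B) and A = 1/2 and 1/2 = 1/2
((C implies B) and A) and B = 1/2 and 1/2 = 1/2
B and C = 1/2 and 1/2 = 1/2
A iff A = 1/2 iff 1/2 = 1/2
B iff C = 1/2 iff 1/2 = 1/2
(A iff A) and (B iff C) = 1/2 and 1/2 = 1/2
(B and C) iff ((A iff A) and (B iff C)) = 1/2 iff 1/2 = 1/2
not ((B and C) iff ((A iff A) and (B iff C))) = not 1/2 = 1/2
(((C implies B) and A) and B) and not ((B and C) iff ((A iff A) and (B iff C))) = 1/2 and 1/2 = 1/2
not ((((C implies B) and A) and B) and not ((B and C) iff ((A iff A) and (B iff C)))) = not 1/2 = 1/2
C implies C = 1/2 implies 1/2 = 1/2
not B = not 1/2 = 1/2
(C implies C) and not B = 1/2 and 1/2 = 1/2
not ((C implies C) and not B) = not 1/2 = 1/2
C iff C = 1/2 iff 1/2 = 1/2
A iff (C iff C) = 1/2 iff 1/2 = 1/2
A implies A = 1/2 implies 1/2 = 1/2
(A iff (C iff C)) implies (A implies A) = 1/2 implies 1/2 = 1/2
B implies C = 1/2 implies 1/2 = 1/2
not (B implies C) = not 1/2 = 1/2
((A iff (C iff C)) implies (A implies A)) implies not (B implies C) = 1/2 implies 1/2 = 1/2
not ((C implies C) and not B) iff (((A iff (C iff C)) implies (A implies A)) implies not (B implies C)) = 1/2 iff 1/2 = 1/2
A iff A = 1/2 iff 1/2 = 1/2
C implies (A iff A) = 1/2 implies 1/2 = 1/2
B and C = 1/2 and 1/2 = 1/2
(C implies (A iff A)) and (B and C) = 1/2 and 1/2 = 1/2
not A = not 1/2 = 1/2
not A iff A = 1/2 iff 1/2 = 1/2
((C implies (A iff A)) and (B and C)) implies (not A iff A) = 1/2 implies 1/2 = 1/2
not (((C implies (A iff A)) and (B and C)) implies (not A iff A)) = not 1/2 = 1/2
(not ((C implies C) and not B) iff (((A iff (C iff C)) implies (A implies A)) implies not (B implies C))) iff not (((C implies (A iff A)) and (B and C)) implies (not A iff A)) = 1/2 iff 1/2 = 1/2
not ((((C implies B) and A) and B) and not ((B and C) iff ((A iff A) and (B iff C)))) implies ((not ((C implies C) and not B) iff (((A iff (C iff C)) implies (A implies A)) implies not (B implies C))) iff not (((C implies (A iff A)) and (B and C)) implies (not A iff A))) = 1/2 implies 1/2 = 1/2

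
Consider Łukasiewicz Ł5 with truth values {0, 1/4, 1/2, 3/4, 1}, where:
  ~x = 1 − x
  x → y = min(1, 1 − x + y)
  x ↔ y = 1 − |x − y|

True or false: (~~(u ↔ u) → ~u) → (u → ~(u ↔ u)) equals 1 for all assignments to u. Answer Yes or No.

u = 0 ↦ 1
u = 1/4 ↦ 1
u = 1/2 ↦ 1
u = 3/4 ↦ 1
u = 1 ↦ 1
Every assignment gives a value ≥ 1.

Yes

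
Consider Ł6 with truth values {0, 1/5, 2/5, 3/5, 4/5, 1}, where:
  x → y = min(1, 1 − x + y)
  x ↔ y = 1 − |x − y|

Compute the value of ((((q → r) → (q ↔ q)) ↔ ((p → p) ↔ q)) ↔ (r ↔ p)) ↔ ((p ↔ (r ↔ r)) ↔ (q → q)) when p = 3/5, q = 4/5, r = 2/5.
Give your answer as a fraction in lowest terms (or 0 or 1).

q → r = 4/5 → 2/5 = 3/5
q ↔ q = 4/5 ↔ 4/5 = 1
(q → r) → (q ↔ q) = 3/5 → 1 = 1
p → p = 3/5 → 3/5 = 1
(p → p) ↔ q = 1 ↔ 4/5 = 4/5
((q → r) → (q ↔ q)) ↔ ((p → p) ↔ q) = 1 ↔ 4/5 = 4/5
r ↔ p = 2/5 ↔ 3/5 = 4/5
(((q → r) → (q ↔ q)) ↔ ((p → p) ↔ q)) ↔ (r ↔ p) = 4/5 ↔ 4/5 = 1
r ↔ r = 2/5 ↔ 2/5 = 1
p ↔ (r ↔ r) = 3/5 ↔ 1 = 3/5
q → q = 4/5 → 4/5 = 1
(p ↔ (r ↔ r)) ↔ (q → q) = 3/5 ↔ 1 = 3/5
((((q → r) → (q ↔ q)) ↔ ((p → p) ↔ q)) ↔ (r ↔ p)) ↔ ((p ↔ (r ↔ r)) ↔ (q → q)) = 1 ↔ 3/5 = 3/5

3/5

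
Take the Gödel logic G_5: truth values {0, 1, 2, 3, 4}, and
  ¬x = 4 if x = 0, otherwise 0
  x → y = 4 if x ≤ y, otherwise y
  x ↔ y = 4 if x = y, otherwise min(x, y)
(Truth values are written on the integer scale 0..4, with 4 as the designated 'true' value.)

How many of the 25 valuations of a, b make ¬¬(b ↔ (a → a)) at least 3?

20

value 4: 20 assignments (counts)
value 0: 5 assignments
So 20 of the 25 assignments meet the threshold.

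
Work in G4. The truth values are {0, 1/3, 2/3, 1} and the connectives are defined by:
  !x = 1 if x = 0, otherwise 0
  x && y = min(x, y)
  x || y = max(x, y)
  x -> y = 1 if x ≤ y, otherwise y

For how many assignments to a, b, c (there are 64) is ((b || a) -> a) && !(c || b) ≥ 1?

4

value 1: 4 assignments (counts)
value 0: 60 assignments
So 4 of the 64 assignments meet the threshold.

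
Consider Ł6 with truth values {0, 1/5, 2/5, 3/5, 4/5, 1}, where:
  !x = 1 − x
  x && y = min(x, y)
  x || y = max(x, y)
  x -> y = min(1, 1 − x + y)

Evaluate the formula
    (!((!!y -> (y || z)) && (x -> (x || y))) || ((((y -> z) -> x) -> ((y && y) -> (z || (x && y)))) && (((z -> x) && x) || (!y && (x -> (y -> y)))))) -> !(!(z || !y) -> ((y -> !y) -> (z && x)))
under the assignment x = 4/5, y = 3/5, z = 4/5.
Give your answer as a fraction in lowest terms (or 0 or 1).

1/5

!y = !3/5 = 2/5
!!y = !2/5 = 3/5
y || z = 3/5 || 4/5 = 4/5
!!y -> (y || z) = 3/5 -> 4/5 = 1
x || y = 4/5 || 3/5 = 4/5
x -> (x || y) = 4/5 -> 4/5 = 1
(!!y -> (y || z)) && (x -> (x || y)) = 1 && 1 = 1
!((!!y -> (y || z)) && (x -> (x || y))) = !1 = 0
y -> z = 3/5 -> 4/5 = 1
(y -> z) -> x = 1 -> 4/5 = 4/5
y && y = 3/5 && 3/5 = 3/5
x && y = 4/5 && 3/5 = 3/5
z || (x && y) = 4/5 || 3/5 = 4/5
(y && y) -> (z || (x && y)) = 3/5 -> 4/5 = 1
((y -> z) -> x) -> ((y && y) -> (z || (x && y))) = 4/5 -> 1 = 1
z -> x = 4/5 -> 4/5 = 1
(z -> x) && x = 1 && 4/5 = 4/5
!y = !3/5 = 2/5
y -> y = 3/5 -> 3/5 = 1
x -> (y -> y) = 4/5 -> 1 = 1
!y && (x -> (y -> y)) = 2/5 && 1 = 2/5
((z -> x) && x) || (!y && (x -> (y -> y))) = 4/5 || 2/5 = 4/5
(((y -> z) -> x) -> ((y && y) -> (z || (x && y)))) && (((z -> x) && x) || (!y && (x -> (y -> y)))) = 1 && 4/5 = 4/5
!((!!y -> (y || z)) && (x -> (x || y))) || ((((y -> z) -> x) -> ((y && y) -> (z || (x && y)))) && (((z -> x) && x) || (!y && (x -> (y -> y))))) = 0 || 4/5 = 4/5
!y = !3/5 = 2/5
z || !y = 4/5 || 2/5 = 4/5
!(z || !y) = !4/5 = 1/5
!y = !3/5 = 2/5
y -> !y = 3/5 -> 2/5 = 4/5
z && x = 4/5 && 4/5 = 4/5
(y -> !y) -> (z && x) = 4/5 -> 4/5 = 1
!(z || !y) -> ((y -> !y) -> (z && x)) = 1/5 -> 1 = 1
!(!(z || !y) -> ((y -> !y) -> (z && x))) = !1 = 0
(!((!!y -> (y || z)) && (x -> (x || y))) || ((((y -> z) -> x) -> ((y && y) -> (z || (x && y)))) && (((z -> x) && x) || (!y && (x -> (y -> y)))))) -> !(!(z || !y) -> ((y -> !y) -> (z && x))) = 4/5 -> 0 = 1/5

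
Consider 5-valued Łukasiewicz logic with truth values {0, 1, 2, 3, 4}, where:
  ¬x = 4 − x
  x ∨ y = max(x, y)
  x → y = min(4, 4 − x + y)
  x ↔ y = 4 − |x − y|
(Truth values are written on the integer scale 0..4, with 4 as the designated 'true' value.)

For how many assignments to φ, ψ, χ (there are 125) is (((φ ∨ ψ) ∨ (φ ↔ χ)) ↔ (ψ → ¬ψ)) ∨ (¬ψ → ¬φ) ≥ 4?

value 4: 96 assignments (counts)
value 3: 27 assignments
value 2: 2 assignments
So 96 of the 125 assignments meet the threshold.

96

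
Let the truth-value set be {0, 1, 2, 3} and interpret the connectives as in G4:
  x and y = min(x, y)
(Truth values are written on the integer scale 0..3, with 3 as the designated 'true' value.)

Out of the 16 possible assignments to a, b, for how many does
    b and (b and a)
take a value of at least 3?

1

a = 0, b = 0 ↦ 0  <
a = 0, b = 1 ↦ 0  <
a = 0, b = 2 ↦ 0  <
a = 0, b = 3 ↦ 0  <
a = 1, b = 0 ↦ 0  <
a = 1, b = 1 ↦ 1  <
a = 1, b = 2 ↦ 1  <
a = 1, b = 3 ↦ 1  <
a = 2, b = 0 ↦ 0  <
a = 2, b = 1 ↦ 1  <
a = 2, b = 2 ↦ 2  <
a = 2, b = 3 ↦ 2  <
a = 3, b = 0 ↦ 0  <
a = 3, b = 1 ↦ 1  <
a = 3, b = 2 ↦ 2  <
a = 3, b = 3 ↦ 3  ≥
So 1 of the 16 assignments meets the threshold.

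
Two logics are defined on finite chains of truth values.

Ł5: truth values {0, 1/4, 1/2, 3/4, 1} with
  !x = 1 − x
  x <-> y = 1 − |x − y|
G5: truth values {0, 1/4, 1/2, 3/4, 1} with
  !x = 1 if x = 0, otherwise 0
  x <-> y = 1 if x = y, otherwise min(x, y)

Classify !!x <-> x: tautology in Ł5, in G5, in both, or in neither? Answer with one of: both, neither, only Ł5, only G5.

only Ł5

In Ł5: every assignment gives 1 — tautology.
In G5: at x = 1/4 the value is 1/4 — not a tautology.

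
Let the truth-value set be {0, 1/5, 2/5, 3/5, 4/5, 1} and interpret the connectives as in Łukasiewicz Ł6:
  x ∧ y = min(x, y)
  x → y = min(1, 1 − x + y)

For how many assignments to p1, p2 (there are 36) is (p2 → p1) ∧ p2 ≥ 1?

1

value 1: 1 assignment (counts)
value 4/5: 4 assignments
value 3/5: 7 assignments
value 2/5: 9 assignments
value 1/5: 8 assignments
value 0: 7 assignments
So 1 of the 36 assignments meets the threshold.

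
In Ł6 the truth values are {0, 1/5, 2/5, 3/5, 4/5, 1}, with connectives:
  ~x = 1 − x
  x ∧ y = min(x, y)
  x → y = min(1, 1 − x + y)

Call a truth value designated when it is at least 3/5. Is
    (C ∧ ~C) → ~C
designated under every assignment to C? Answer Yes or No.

C = 0 ↦ 1
C = 1/5 ↦ 1
C = 2/5 ↦ 1
C = 3/5 ↦ 1
C = 4/5 ↦ 1
C = 1 ↦ 1
Every assignment gives a value ≥ 3/5.

Yes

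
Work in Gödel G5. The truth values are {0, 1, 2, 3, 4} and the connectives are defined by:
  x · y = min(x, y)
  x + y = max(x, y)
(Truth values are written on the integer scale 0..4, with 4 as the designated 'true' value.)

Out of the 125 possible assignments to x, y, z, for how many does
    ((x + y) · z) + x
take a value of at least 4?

29

value 4: 29 assignments (counts)
value 3: 33 assignments
value 2: 31 assignments
value 1: 23 assignments
value 0: 9 assignments
So 29 of the 125 assignments meet the threshold.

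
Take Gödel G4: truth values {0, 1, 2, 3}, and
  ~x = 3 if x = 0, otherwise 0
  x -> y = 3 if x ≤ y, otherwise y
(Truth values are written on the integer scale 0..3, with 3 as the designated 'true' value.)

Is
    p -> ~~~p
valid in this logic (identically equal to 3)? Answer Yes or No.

Counterexample: take p = 1.
~p = ~1 = 0
~~p = ~0 = 3
~~~p = ~3 = 0
p -> ~~~p = 1 -> 0 = 0
This gives 0 ≠ 3.

No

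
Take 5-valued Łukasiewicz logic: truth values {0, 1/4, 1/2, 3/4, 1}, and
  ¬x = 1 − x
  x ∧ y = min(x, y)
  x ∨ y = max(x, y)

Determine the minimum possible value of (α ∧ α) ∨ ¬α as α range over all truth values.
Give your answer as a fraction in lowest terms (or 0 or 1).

Take α = 1/2:
α ∧ α = 1/2 ∧ 1/2 = 1/2
¬α = ¬1/2 = 1/2
(α ∧ α) ∨ ¬α = 1/2 ∨ 1/2 = 1/2
No assignment yields a value below 1/2, so this is the minimum.

1/2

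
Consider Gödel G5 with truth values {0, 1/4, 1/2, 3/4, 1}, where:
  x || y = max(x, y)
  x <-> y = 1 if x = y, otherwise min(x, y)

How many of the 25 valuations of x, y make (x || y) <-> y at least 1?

value 1: 15 assignments (counts)
value 3/4: 1 assignment
value 1/2: 2 assignments
value 1/4: 3 assignments
value 0: 4 assignments
So 15 of the 25 assignments meet the threshold.

15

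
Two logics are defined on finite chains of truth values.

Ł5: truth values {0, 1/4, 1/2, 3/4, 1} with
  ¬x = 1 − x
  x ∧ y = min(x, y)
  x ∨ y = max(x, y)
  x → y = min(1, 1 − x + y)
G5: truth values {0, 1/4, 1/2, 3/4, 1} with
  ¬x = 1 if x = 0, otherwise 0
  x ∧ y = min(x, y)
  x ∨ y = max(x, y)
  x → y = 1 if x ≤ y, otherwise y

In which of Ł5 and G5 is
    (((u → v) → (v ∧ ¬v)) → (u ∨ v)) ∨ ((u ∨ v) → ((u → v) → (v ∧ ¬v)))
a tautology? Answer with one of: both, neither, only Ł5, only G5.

In Ł5: every assignment gives 1 — tautology.
In G5: every assignment gives 1 — tautology.

both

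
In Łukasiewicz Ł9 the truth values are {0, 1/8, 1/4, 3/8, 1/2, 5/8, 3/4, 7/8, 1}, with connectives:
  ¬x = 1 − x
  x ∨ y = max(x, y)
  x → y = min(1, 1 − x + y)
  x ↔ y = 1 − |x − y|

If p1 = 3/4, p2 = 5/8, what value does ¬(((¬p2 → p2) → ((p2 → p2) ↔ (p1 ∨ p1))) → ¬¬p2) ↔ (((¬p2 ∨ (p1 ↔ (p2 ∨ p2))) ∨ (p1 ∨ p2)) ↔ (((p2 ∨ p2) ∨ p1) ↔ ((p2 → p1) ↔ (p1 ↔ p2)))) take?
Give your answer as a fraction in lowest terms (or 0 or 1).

1/8

¬p2 = ¬5/8 = 3/8
¬p2 → p2 = 3/8 → 5/8 = 1
p2 → p2 = 5/8 → 5/8 = 1
p1 ∨ p1 = 3/4 ∨ 3/4 = 3/4
(p2 → p2) ↔ (p1 ∨ p1) = 1 ↔ 3/4 = 3/4
(¬p2 → p2) → ((p2 → p2) ↔ (p1 ∨ p1)) = 1 → 3/4 = 3/4
¬p2 = ¬5/8 = 3/8
¬¬p2 = ¬3/8 = 5/8
((¬p2 → p2) → ((p2 → p2) ↔ (p1 ∨ p1))) → ¬¬p2 = 3/4 → 5/8 = 7/8
¬(((¬p2 → p2) → ((p2 → p2) ↔ (p1 ∨ p1))) → ¬¬p2) = ¬7/8 = 1/8
¬p2 = ¬5/8 = 3/8
p2 ∨ p2 = 5/8 ∨ 5/8 = 5/8
p1 ↔ (p2 ∨ p2) = 3/4 ↔ 5/8 = 7/8
¬p2 ∨ (p1 ↔ (p2 ∨ p2)) = 3/8 ∨ 7/8 = 7/8
p1 ∨ p2 = 3/4 ∨ 5/8 = 3/4
(¬p2 ∨ (p1 ↔ (p2 ∨ p2))) ∨ (p1 ∨ p2) = 7/8 ∨ 3/4 = 7/8
p2 ∨ p2 = 5/8 ∨ 5/8 = 5/8
(p2 ∨ p2) ∨ p1 = 5/8 ∨ 3/4 = 3/4
p2 → p1 = 5/8 → 3/4 = 1
p1 ↔ p2 = 3/4 ↔ 5/8 = 7/8
(p2 → p1) ↔ (p1 ↔ p2) = 1 ↔ 7/8 = 7/8
((p2 ∨ p2) ∨ p1) ↔ ((p2 → p1) ↔ (p1 ↔ p2)) = 3/4 ↔ 7/8 = 7/8
((¬p2 ∨ (p1 ↔ (p2 ∨ p2))) ∨ (p1 ∨ p2)) ↔ (((p2 ∨ p2) ∨ p1) ↔ ((p2 → p1) ↔ (p1 ↔ p2))) = 7/8 ↔ 7/8 = 1
¬(((¬p2 → p2) → ((p2 → p2) ↔ (p1 ∨ p1))) → ¬¬p2) ↔ (((¬p2 ∨ (p1 ↔ (p2 ∨ p2))) ∨ (p1 ∨ p2)) ↔ (((p2 ∨ p2) ∨ p1) ↔ ((p2 → p1) ↔ (p1 ↔ p2)))) = 1/8 ↔ 1 = 1/8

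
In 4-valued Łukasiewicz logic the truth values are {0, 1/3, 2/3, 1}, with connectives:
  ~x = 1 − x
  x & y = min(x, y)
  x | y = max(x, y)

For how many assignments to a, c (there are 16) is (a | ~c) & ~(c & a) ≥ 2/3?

8

a = 0, c = 0 ↦ 1  ≥
a = 0, c = 1/3 ↦ 2/3  ≥
a = 0, c = 2/3 ↦ 1/3  <
a = 0, c = 1 ↦ 0  <
a = 1/3, c = 0 ↦ 1  ≥
a = 1/3, c = 1/3 ↦ 2/3  ≥
a = 1/3, c = 2/3 ↦ 1/3  <
a = 1/3, c = 1 ↦ 1/3  <
a = 2/3, c = 0 ↦ 1  ≥
a = 2/3, c = 1/3 ↦ 2/3  ≥
a = 2/3, c = 2/3 ↦ 1/3  <
a = 2/3, c = 1 ↦ 1/3  <
a = 1, c = 0 ↦ 1  ≥
a = 1, c = 1/3 ↦ 2/3  ≥
a = 1, c = 2/3 ↦ 1/3  <
a = 1, c = 1 ↦ 0  <
So 8 of the 16 assignments meet the threshold.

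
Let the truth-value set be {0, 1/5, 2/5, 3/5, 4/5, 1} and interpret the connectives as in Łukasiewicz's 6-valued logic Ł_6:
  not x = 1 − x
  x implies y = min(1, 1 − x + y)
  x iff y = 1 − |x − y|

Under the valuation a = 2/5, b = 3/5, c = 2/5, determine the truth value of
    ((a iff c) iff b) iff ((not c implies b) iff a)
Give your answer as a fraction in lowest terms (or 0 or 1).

a iff c = 2/5 iff 2/5 = 1
(a iff c) iff b = 1 iff 3/5 = 3/5
not c = not 2/5 = 3/5
not c implies b = 3/5 implies 3/5 = 1
(not c implies b) iff a = 1 iff 2/5 = 2/5
((a iff c) iff b) iff ((not c implies b) iff a) = 3/5 iff 2/5 = 4/5

4/5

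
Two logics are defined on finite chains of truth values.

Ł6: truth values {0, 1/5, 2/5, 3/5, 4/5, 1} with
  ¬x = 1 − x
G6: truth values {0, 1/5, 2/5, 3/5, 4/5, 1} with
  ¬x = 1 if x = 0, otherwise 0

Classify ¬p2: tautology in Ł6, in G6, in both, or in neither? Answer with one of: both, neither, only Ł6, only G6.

In Ł6: at p2 = 1/5 the value is 4/5 — not a tautology.
In G6: at p2 = 1/5 the value is 0 — not a tautology.

neither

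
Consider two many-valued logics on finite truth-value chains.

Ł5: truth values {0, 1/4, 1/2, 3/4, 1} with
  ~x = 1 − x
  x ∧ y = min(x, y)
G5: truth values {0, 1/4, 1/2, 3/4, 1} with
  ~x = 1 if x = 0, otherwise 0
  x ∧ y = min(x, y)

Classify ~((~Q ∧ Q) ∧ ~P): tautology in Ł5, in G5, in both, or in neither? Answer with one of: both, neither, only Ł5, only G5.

only G5

In Ł5: at P = 0, Q = 1/4 the value is 3/4 — not a tautology.
In G5: every assignment gives 1 — tautology.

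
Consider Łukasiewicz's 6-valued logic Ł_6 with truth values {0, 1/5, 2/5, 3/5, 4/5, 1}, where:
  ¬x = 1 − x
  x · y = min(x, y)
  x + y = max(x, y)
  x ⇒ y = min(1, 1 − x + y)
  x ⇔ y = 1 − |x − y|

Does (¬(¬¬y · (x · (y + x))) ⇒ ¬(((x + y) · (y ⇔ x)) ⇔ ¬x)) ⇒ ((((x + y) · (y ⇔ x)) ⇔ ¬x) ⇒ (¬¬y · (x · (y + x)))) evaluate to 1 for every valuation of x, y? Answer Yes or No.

Yes

At x = 1/5, y = 1, for instance:
¬y = ¬1 = 0
¬¬y = ¬0 = 1
y + x = 1 + 1/5 = 1
x · (y + x) = 1/5 · 1 = 1/5
¬¬y · (x · (y + x)) = 1 · 1/5 = 1/5
¬(¬¬y · (x · (y + x))) = ¬1/5 = 4/5
x + y = 1/5 + 1 = 1
y ⇔ x = 1 ⇔ 1/5 = 1/5
(x + y) · (y ⇔ x) = 1 · 1/5 = 1/5
¬x = ¬1/5 = 4/5
((x + y) · (y ⇔ x)) ⇔ ¬x = 1/5 ⇔ 4/5 = 2/5
¬(((x + y) · (y ⇔ x)) ⇔ ¬x) = ¬2/5 = 3/5
¬(¬¬y · (x · (y + x))) ⇒ ¬(((x + y) · (y ⇔ x)) ⇔ ¬x) = 4/5 ⇒ 3/5 = 4/5
(((x + y) · (y ⇔ x)) ⇔ ¬x) ⇒ (¬¬y · (x · (y + x))) = 2/5 ⇒ 1/5 = 4/5
(¬(¬¬y · (x · (y + x))) ⇒ ¬(((x + y) · (y ⇔ x)) ⇔ ¬x)) ⇒ ((((x + y) · (y ⇔ x)) ⇔ ¬x) ⇒ (¬¬y · (x · (y + x)))) = 4/5 ⇒ 4/5 = 1
and checking the remaining 35 assignments likewise gives ≥ 1 in every case.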